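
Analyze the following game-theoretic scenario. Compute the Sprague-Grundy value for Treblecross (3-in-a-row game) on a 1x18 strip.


Treblecross: place X on empty cells; 3-in-a-row wins.
Playing within two cells of an existing X lets the opponent win at once, so sensible play treats the cells i-2..i+2 around each X as dead. The player left with no safe cell loses, so this is a normal-play take-away game on strips of safe cells.
Placing X at cell i (0-indexed) of a strip of k safe cells leaves independent strips of sizes max(0, i-2) and max(0, k-i-3). Hence G(k) = mex{ G(max(0,i-2)) XOR G(max(0,k-i-3)) : 0 <= i < k }, with G(0) = 0.
G(1): splits (0,0):0^0=0 -> mex({0}) = 1
G(2): splits (0,0):0^0=0 -> mex({0}) = 1
G(3): splits (0,0):0^0=0 -> mex({0}) = 1
G(4): splits (0,1):0^1=1 (0,0):0^0=0 -> mex({0, 1}) = 2
G(5): splits (0,2):0^1=1 (0,1):0^1=1 (0,0):0^0=0 -> mex({0, 1}) = 2
G(6) = mex({1}) = 0
G(7) = mex({0, 1, 2}) = 3
G(8) = mex({0, 1, 2}) = 3
G(9) = mex({0, 2}) = 1
G(10) = mex({0, 2, 3}) = 1
G(11) = mex({0, 3}) = 1
G(12) = mex({1, 3}) = 0
G(13) = mex({0, 1, 2, 3}) = 4
G(14) = mex({0, 1, 2}) = 3
G(15) = mex({0, 1, 2}) = 3
G(16) = mex({0, 1, 2, 4}) = 3
G(17) = mex({0, 1, 3, 4}) = 2
G(18) = mex({0, 1, 3, 4}) = 2
Therefore G(18) = 2.

2


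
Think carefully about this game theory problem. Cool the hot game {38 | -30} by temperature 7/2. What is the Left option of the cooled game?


Original game: {38 | -30} (a switch {a | b} with a > b).
Cooling by t (for t below the temperature (a - b)/2 = 34) taxes each move by t: {a | b} cooled by t is {a - t | b + t}.
Cooling amount: t = 7/2
Cooled Left option: 38 - 7/2 = 69/2
Cooled Right option: -30 + 7/2 = -53/2
Cooled game: {69/2 | -53/2}
Left option = 69/2

69/2


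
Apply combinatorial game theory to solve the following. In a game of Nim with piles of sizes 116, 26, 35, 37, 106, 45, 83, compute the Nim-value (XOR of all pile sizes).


We need the XOR (exclusive or) of all pile sizes.
After XOR-ing pile 1 (size 116): 0 XOR 116 = 116
After XOR-ing pile 2 (size 26): 116 XOR 26 = 110
After XOR-ing pile 3 (size 35): 110 XOR 35 = 77
After XOR-ing pile 4 (size 37): 77 XOR 37 = 104
After XOR-ing pile 5 (size 106): 104 XOR 106 = 2
After XOR-ing pile 6 (size 45): 2 XOR 45 = 47
After XOR-ing pile 7 (size 83): 47 XOR 83 = 124
The Nim-value of this position is 124.

124


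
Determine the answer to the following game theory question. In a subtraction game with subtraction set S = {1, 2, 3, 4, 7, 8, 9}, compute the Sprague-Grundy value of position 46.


The subtraction set is S = {1, 2, 3, 4, 7, 8, 9}.
G(k) = mex{ G(k - s) : s in S, s <= k }. We compute iteratively: G(0) = 0.
G(1) = mex({0}) = 1
G(2) = mex({0, 1}) = 2
G(3) = mex({0, 1, 2}) = 3
G(4) = mex({0, 1, 2, 3}) = 4
G(5) = mex({1, 2, 3, 4}) = 0
G(6) = mex({0, 2, 3, 4}) = 1
G(7) = mex({0, 1, 3, 4}) = 2
G(8) = mex({0, 1, 2, 4}) = 3
G(9) = mex({0, 1, 2, 3}) = 4
G(10) = mex({1, 2, 3, 4}) = 0
G(11) = mex({0, 2, 3, 4}) = 1
G(12) = mex({0, 1, 3, 4}) = 2
G(13) = mex({0, 1, 2, 4}) = 3
Observe that G(5)..G(13) = 0, 1, 2, 3, 4, 0, 1, 2, 3 repeats G(0)..G(8) = 0, 1, 2, 3, 4, 0, 1, 2, 3.
For k >= max(S) = 9, G(k) is determined by the previous 9 values G(k-9)..G(k-1); a window of 9 consecutive values has recurred shifted by 5, so by induction G(k + 5) = G(k) for all k >= 0: the sequence is periodic from the start with period 5.
One period: G(0..4) = 0, 1, 2, 3, 4.
46 mod 5 = 1, so G(46) = G(1) = 1.

1


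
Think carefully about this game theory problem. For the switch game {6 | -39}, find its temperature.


The game is {6 | -39}, a switch {a | b} with numbers a > b.
Cooling {a | b} by t gives {a - t | b + t}, which stops being hot when a - t = b + t, i.e. at t = (a - b)/2. So the temperature of a switch is (a - b)/2.
Temperature = (Left option - Right option) / 2
= (6 - (-39)) / 2
= 45 / 2
= 45/2

45/2


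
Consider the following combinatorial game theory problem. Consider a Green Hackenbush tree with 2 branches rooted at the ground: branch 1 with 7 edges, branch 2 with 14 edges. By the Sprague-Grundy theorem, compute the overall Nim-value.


The tree has 2 branches from the ground vertex.
In Green Hackenbush, the Nim-value of a simple path of length k is k.
Branch 1: length 7, Nim-value = 7
Branch 2: length 14, Nim-value = 14
Total Nim-value = XOR of all branch values:
0 XOR 7 = 7
7 XOR 14 = 9
Nim-value of the tree = 9

9


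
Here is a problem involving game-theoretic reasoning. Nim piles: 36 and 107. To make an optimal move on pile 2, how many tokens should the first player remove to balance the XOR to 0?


Piles: 36 and 107
Current XOR: 36 XOR 107 = 79 (non-zero, so this is an N-position).
To make the XOR zero, we need to find a move that balances the piles.
For pile 2 (size 107): target = 107 XOR 79 = 36
We reduce pile 2 from 107 to 36.
Tokens removed: 107 - 36 = 71
Verification: 36 XOR 36 = 0

71


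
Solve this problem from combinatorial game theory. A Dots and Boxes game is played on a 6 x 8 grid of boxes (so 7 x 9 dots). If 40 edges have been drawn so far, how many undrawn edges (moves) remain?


Grid: 6 x 8 boxes, i.e. 7 rows and 9 columns of dots.
Horizontal edges: (rows + 1) * cols = 7 * 8 = 56
Vertical edges: rows * (cols + 1) = 6 * 9 = 54
Total edges: 56 + 54 = 110
Edges drawn: 40
Remaining: 110 - 40 = 70

70


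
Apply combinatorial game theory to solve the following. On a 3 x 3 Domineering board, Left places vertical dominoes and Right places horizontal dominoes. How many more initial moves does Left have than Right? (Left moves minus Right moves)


Board is 3 x 3 (rows x cols).
Left (vertical) placements: (rows-1) * cols = 2 * 3 = 6
Right (horizontal) placements: rows * (cols-1) = 3 * 2 = 6
Advantage = Left - Right = 6 - 6 = 0

0


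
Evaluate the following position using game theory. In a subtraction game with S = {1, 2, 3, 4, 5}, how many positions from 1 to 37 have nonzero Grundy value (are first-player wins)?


Subtraction set S = {1, 2, 3, 4, 5}, so G(n) = n mod 6.
G(n) = 0 when n is a multiple of 6.
Multiples of 6 in [1, 37]: 6
N-positions (nonzero Grundy) = 37 - 6 = 31

31


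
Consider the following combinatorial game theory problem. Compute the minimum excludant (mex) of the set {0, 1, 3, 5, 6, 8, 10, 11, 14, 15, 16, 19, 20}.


Set = {0, 1, 3, 5, 6, 8, 10, 11, 14, 15, 16, 19, 20}
0 is in the set.
1 is in the set.
2 is NOT in the set. This is the mex.
mex = 2

2


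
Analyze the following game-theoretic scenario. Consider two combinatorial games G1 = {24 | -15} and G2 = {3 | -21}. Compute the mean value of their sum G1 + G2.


G1 = {24 | -15}, G2 = {3 | -21}
Each is a switch {a | b} with numbers a > b; its mean value is (a + b)/2, and mean value is additive over game sums: m(G1 + G2) = m(G1) + m(G2).
Mean of G1 = (24 + (-15))/2 = 9/2 = 9/2
Mean of G2 = (3 + (-21))/2 = -18/2 = -9
Mean of G1 + G2 = 9/2 + -9 = -9/2

-9/2


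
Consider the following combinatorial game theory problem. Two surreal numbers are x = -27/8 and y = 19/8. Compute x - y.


x = -27/8, y = 19/8
Converting to common denominator: 8
x = -27/8, y = 19/8
x - y = -27/8 - 19/8 = -23/4

-23/4


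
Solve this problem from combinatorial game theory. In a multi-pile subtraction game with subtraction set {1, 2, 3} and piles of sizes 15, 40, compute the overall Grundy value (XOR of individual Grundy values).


Subtraction set: {1, 2, 3}
For this subtraction set, G(n) = n mod 4 (period = max + 1 = 4).
Pile 1 (size 15): G(15) = 15 mod 4 = 3
Pile 2 (size 40): G(40) = 40 mod 4 = 0
Total Grundy value = XOR of all: 3 XOR 0 = 3

3


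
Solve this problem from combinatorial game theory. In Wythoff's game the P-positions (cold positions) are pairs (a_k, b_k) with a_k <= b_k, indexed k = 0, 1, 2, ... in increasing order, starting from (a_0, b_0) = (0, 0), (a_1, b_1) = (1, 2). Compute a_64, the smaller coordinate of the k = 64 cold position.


By Wythoff's theorem, a_k = floor(k * phi) and b_k = floor(k * phi^2) = a_k + k, where phi = (1 + sqrt(5))/2 is the golden ratio.
phi = (1 + sqrt(5))/2 = 1.618034
k = 64
k * phi = 64 * 1.618034 = 103.554175
a_64 = floor(k * phi) = 103

103


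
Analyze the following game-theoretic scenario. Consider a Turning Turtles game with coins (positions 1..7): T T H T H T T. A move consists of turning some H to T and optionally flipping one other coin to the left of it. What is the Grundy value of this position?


Coins: T T H T H T T
Key fact: a single head at position k behaves exactly like a Nim heap of size k (turning it to T and optionally flipping a coin at j < k corresponds to moving the heap from k to j, or to 0), and heads combine as a disjunctive sum (two heads at the same place would cancel, matching j XOR j = 0). So the Nim-value is the XOR of the 1-indexed positions of the heads.
Face-up positions (1-indexed): [3, 5]
XOR 0 with 3: 0 XOR 3 = 3
XOR 3 with 5: 3 XOR 5 = 6
Nim-value = 6

6


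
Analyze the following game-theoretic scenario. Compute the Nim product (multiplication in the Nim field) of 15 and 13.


Nim multiplication is bilinear over XOR: (u XOR v) * w = (u*w) XOR (v*w).
So we split each operand into its bit components and XOR the pairwise Nim products.
15 = 1 + 2 + 4 + 8 (as XOR of powers of 2).
13 = 1 + 4 + 8 (as XOR of powers of 2).
Using the standard Nim-product table on single bits:
  2*2 = 3,   2*4 = 8,   2*8 = 12,
  4*4 = 6,   4*8 = 11,  8*8 = 13,
and  1*x = x (identity), k*l = l*k (commutative).
Pairwise Nim products:
  1 * 1 = 1
  1 * 4 = 4
  1 * 8 = 8
  2 * 1 = 2
  2 * 4 = 8
  2 * 8 = 12
  4 * 1 = 4
  4 * 4 = 6
  4 * 8 = 11
  8 * 1 = 8
  8 * 4 = 11
  8 * 8 = 13
XOR them: 1 XOR 4 XOR 8 XOR 2 XOR 8 XOR 12 XOR 4 XOR 6 XOR 11 XOR 8 XOR 11 XOR 13 = 12.
Result: 15 * 13 = 12 (in Nim).

12


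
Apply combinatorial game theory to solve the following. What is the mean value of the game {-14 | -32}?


Game = {-14 | -32}, a switch {a | b} with numbers a > b.
Its thermograph has left wall a - t and right wall b + t, which meet at t = (a - b)/2, where both equal (a + b)/2. So the mast (mean value) is at (a + b)/2.
Mean = (-14 + (-32))/2 = -46/2 = -23

-23


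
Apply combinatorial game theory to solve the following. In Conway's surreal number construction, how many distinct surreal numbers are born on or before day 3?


Day 0: {|} = 0 is born. Count = 1.
Day n: the number of surreal numbers born by day n is 2^(n+1) - 1.
By day 0: 2^1 - 1 = 1
By day 1: 2^2 - 1 = 3
By day 2: 2^3 - 1 = 7
By day 3: 2^4 - 1 = 15
By day 3: 15 surreal numbers.

15


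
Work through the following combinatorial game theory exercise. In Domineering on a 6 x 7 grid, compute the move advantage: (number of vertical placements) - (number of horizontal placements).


Board is 6 x 7 (rows x cols).
Left (vertical) placements: (rows-1) * cols = 5 * 7 = 35
Right (horizontal) placements: rows * (cols-1) = 6 * 6 = 36
Advantage = Left - Right = 35 - 36 = -1

-1


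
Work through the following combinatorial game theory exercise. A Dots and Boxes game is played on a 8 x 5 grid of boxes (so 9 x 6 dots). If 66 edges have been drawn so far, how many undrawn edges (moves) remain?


Grid: 8 x 5 boxes, i.e. 9 rows and 6 columns of dots.
Horizontal edges: (rows + 1) * cols = 9 * 5 = 45
Vertical edges: rows * (cols + 1) = 8 * 6 = 48
Total edges: 45 + 48 = 93
Edges drawn: 66
Remaining: 93 - 66 = 27

27


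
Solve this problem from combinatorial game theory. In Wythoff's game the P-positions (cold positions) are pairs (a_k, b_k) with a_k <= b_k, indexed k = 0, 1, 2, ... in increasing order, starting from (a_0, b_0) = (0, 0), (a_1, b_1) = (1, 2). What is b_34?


By Wythoff's theorem, a_k = floor(k * phi) and b_k = floor(k * phi^2) = a_k + k, where phi = (1 + sqrt(5))/2 is the golden ratio.
phi = (1 + sqrt(5))/2 = 1.618034
phi^2 = phi + 1 = 2.618034
k = 34
k * phi^2 = 34 * 2.618034 = 89.013156
b_34 = floor(k * phi^2) = 89 (check: a_34 + k = 55 + 34 = 89)

89


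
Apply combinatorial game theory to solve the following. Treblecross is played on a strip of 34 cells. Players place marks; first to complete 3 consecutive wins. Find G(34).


Treblecross: place X on empty cells; 3-in-a-row wins.
Playing within two cells of an existing X lets the opponent win at once, so sensible play treats the cells i-2..i+2 around each X as dead. The player left with no safe cell loses, so this is a normal-play take-away game on strips of safe cells.
Placing X at cell i (0-indexed) of a strip of k safe cells leaves independent strips of sizes max(0, i-2) and max(0, k-i-3). Hence G(k) = mex{ G(max(0,i-2)) XOR G(max(0,k-i-3)) : 0 <= i < k }, with G(0) = 0.
G(1): splits (0,0):0^0=0 -> mex({0}) = 1
G(2): splits (0,0):0^0=0 -> mex({0}) = 1
G(3): splits (0,0):0^0=0 -> mex({0}) = 1
G(4): splits (0,1):0^1=1 (0,0):0^0=0 -> mex({0, 1}) = 2
G(5): splits (0,2):0^1=1 (0,1):0^1=1 (0,0):0^0=0 -> mex({0, 1}) = 2
G(6) = mex({1}) = 0
G(7) = mex({0, 1, 2}) = 3
G(8) = mex({0, 1, 2}) = 3
G(9) = mex({0, 2}) = 1
G(10) = mex({0, 2, 3}) = 1
G(11) = mex({0, 3}) = 1
G(12) = mex({1, 3}) = 0
G(13) = mex({0, 1, 2, 3}) = 4
G(14) = mex({0, 1, 2}) = 3
G(15) = mex({0, 1, 2}) = 3
G(16) = mex({0, 1, 2, 4}) = 3
G(17) = mex({0, 1, 3, 4}) = 2
G(18) = mex({0, 1, 3, 4}) = 2
G(19) = mex({0, 1, 3, 5}) = 2
G(20) = mex({0, 1, 2, 3, 5}) = 4
G(21) = mex({0, 1, 2, 3, 5}) = 4
G(22) = mex({1, 2, 6}) = 0
G(23) = mex({0, 1, 2, 3, 4, 6}) = 5
G(24) = mex({0, 1, 2, 3, 4}) = 5
G(25) = mex({0, 1, 3, 4, 7}) = 2
G(26) = mex({0, 1, 3, 4, 5, 7}) = 2
G(27) = mex({0, 1, 3, 5}) = 2
G(28) = mex({0, 1, 2, 5}) = 3
G(29) = mex({0, 1, 2, 4, 5, 6}) = 3
G(30) = mex({1, 2, 4, 6}) = 0
G(31) = mex({0, 1, 2, 3, 4, 6}) = 5
G(32) = mex({1, 2, 3, 4, 7}) = 0
G(33) = mex({0, 3, 7}) = 1
G(34) = mex({0, 2, 3, 5, 7}) = 1
Therefore G(34) = 1.

1


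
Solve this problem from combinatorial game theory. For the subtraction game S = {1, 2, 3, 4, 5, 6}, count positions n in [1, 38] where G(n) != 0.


Subtraction set S = {1, 2, 3, 4, 5, 6}, so G(n) = n mod 7.
G(n) = 0 when n is a multiple of 7.
Multiples of 7 in [1, 38]: 5
N-positions (nonzero Grundy) = 38 - 5 = 33

33


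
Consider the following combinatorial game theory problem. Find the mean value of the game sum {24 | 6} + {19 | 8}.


G1 = {24 | 6}, G2 = {19 | 8}
Each is a switch {a | b} with numbers a > b; its mean value is (a + b)/2, and mean value is additive over game sums: m(G1 + G2) = m(G1) + m(G2).
Mean of G1 = (24 + (6))/2 = 30/2 = 15
Mean of G2 = (19 + (8))/2 = 27/2 = 27/2
Mean of G1 + G2 = 15 + 27/2 = 57/2

57/2


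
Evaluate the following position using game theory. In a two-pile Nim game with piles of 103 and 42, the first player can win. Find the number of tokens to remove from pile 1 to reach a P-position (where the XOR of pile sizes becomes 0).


Piles: 103 and 42
Current XOR: 103 XOR 42 = 77 (non-zero, so this is an N-position).
To make the XOR zero, we need to find a move that balances the piles.
For pile 1 (size 103): target = 103 XOR 77 = 42
We reduce pile 1 from 103 to 42.
Tokens removed: 103 - 42 = 61
Verification: 42 XOR 42 = 0

61


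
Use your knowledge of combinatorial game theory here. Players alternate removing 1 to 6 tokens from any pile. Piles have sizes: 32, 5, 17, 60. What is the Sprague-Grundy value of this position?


Subtraction set: {1, 2, 3, 4, 5, 6}
For this subtraction set, G(n) = n mod 7 (period = max + 1 = 7).
Pile 1 (size 32): G(32) = 32 mod 7 = 4
Pile 2 (size 5): G(5) = 5 mod 7 = 5
Pile 3 (size 17): G(17) = 17 mod 7 = 3
Pile 4 (size 60): G(60) = 60 mod 7 = 4
Total Grundy value = XOR of all: 4 XOR 5 XOR 3 XOR 4 = 6

6


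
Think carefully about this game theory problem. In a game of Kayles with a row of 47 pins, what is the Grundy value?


Kayles: a move removes 1 or 2 adjacent pins from a contiguous row.
Removing pins from a row of k leaves two independent rows (a, b) with a + b = k - 1 (one pin) or a + b = k - 2 (two pins); an end removal gives a = 0.
By Sprague-Grundy, G(k) = mex{ G(a) XOR G(b) } over all these splits. G(0) = 0.
G(1): splits (0,0):0^0=0 -> mex({0}) = 1
G(2): splits (0,1):0^1=1 (0,0):0^0=0 -> mex({0, 1}) = 2
G(3): splits (0,2):0^2=2 (1,1):1^1=0 (0,1):0^1=1 -> mex({0, 1, 2}) = 3
G(4): splits (0,3):0^3=3 (1,2):1^2=3 (0,2):0^2=2 (1,1):1^1=0 -> mex({0, 2, 3}) = 1
G(5): splits (0,4):0^1=1 (1,3):1^3=2 (2,2):2^2=0 (0,3):0^3=3 (1,2):1^2=3 -> mex({0, 1, 2, 3}) = 4
G(6) = mex({0, 1, 2, 4}) = 3
G(7) = mex({0, 1, 3, 4, 5}) = 2
G(8) = mex({0, 2, 3, 5, 6}) = 1
G(9) = mex({0, 1, 2, 3, 6, 7}) = 4
G(10) = mex({0, 1, 3, 4, 5, 7}) = 2
G(11) = mex({0, 1, 2, 3, 4, 5}) = 6
G(12) = mex({0, 1, 2, 3, 5, 6, 7}) = 4
G(13) = mex({0, 2, 3, 4, 6, 7}) = 1
G(14) = mex({0, 1, 4, 5, 6, 7}) = 2
G(15) = mex({0, 1, 2, 3, 4, 5, 6}) = 7
G(16) = mex({0, 2, 3, 5, 6, 7}) = 1
G(17) = mex({0, 1, 2, 3, 5, 6, 7}) = 4
G(18) = mex({0, 1, 2, 4, 5, 6}) = 3
G(19) = mex({0, 1, 3, 4, 5, 7}) = 2
G(20) = mex({0, 2, 3, 4, 5, 6, 7}) = 1
G(21) = mex({0, 1, 2, 3, 5, 6, 7}) = 4
G(22) = mex({0, 1, 2, 3, 4, 5, 7}) = 6
G(23) = mex({0, 1, 2, 3, 4, 5, 6}) = 7
G(24) = mex({0, 1, 2, 3, 5, 6, 7}) = 4
G(25) = mex({0, 2, 3, 4, 6, 7}) = 1
G(26) = mex({0, 1, 3, 4, 5, 6, 7}) = 2
G(27) = mex({0, 1, 2, 3, 4, 5, 6, 7}) = 8
G(28) = mex({0, 1, 2, 3, 4, 6, 7, 8}) = 5
G(29) = mex({0, 1, 2, 3, 5, 6, 7, 8, 9}) = 4
G(30) = mex({0, 1, 2, 3, 4, 5, 6, 9, 10}) = 7
G(31) = mex({0, 1, 3, 4, 5, 7, 10, 11}) = 2
G(32) = mex({0, 2, 3, 4, 5, 6, 7, 9, 11}) = 1
G(33) = mex({0, 1, 2, 3, 4, 5, 6, 7, 9, 12}) = 8
G(34) = mex({0, 1, 2, 3, 4, 5, 7, 8, 11, 12}) = 6
G(35) = mex({0, 1, 2, 3, 4, 5, 6, 8, 9, 10, 11}) = 7
G(36) = mex({0, 1, 2, 3, 5, 6, 7, 9, 10}) = 4
G(37) = mex({0, 2, 3, 4, 6, 7, 9, 10, 11, 12}) = 1
G(38) = mex({0, 1, 3, 4, 5, 6, 7, 9, 10, 11, 12}) = 2
G(39) = mex({0, 1, 2, 4, 5, 6, 7, 9, 10, 12, 14}) = 3
G(40) = mex({0, 2, 3, 4, 6, 7, 11, 12, 14}) = 1
G(41) = mex({0, 1, 2, 3, 5, 6, 7, 9, 10, 11, 12}) = 4
G(42) = mex({0, 1, 2, 3, 4, 5, 6, 9, 10}) = 7
G(43) = mex({0, 1, 3, 4, 5, 7, 9, 10, 12, 15}) = 2
G(44) = mex({0, 2, 3, 4, 5, 6, 7, 9, 10, 12, 15}) = 1
G(45) = mex({0, 1, 2, 3, 4, 5, 6, 7, 9, 10, 12, 14}) = 8
G(46) = mex({0, 1, 3, 4, 5, 7, 8, 11, 12, 14}) = 2
G(47) = mex({0, 1, 2, 3, 4, 5, 6, 8, 9, 10, 11, 12}) = 7
Therefore G(47) = 7.

7


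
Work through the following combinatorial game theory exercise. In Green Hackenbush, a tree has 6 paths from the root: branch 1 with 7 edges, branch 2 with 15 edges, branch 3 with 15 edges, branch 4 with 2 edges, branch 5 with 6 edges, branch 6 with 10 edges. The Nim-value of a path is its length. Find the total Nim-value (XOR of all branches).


The tree has 6 branches from the ground vertex.
In Green Hackenbush, the Nim-value of a simple path of length k is k.
Branch 1: length 7, Nim-value = 7
Branch 2: length 15, Nim-value = 15
Branch 3: length 15, Nim-value = 15
Branch 4: length 2, Nim-value = 2
Branch 5: length 6, Nim-value = 6
Branch 6: length 10, Nim-value = 10
Total Nim-value = XOR of all branch values:
0 XOR 7 = 7
7 XOR 15 = 8
8 XOR 15 = 7
7 XOR 2 = 5
5 XOR 6 = 3
3 XOR 10 = 9
Nim-value of the tree = 9

9


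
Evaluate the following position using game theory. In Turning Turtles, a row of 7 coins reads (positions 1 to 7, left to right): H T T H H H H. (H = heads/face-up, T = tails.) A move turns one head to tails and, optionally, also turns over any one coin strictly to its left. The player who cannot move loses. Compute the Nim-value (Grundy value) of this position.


Coins: H T T H H H H
Key fact: a single head at position k behaves exactly like a Nim heap of size k (turning it to T and optionally flipping a coin at j < k corresponds to moving the heap from k to j, or to 0), and heads combine as a disjunctive sum (two heads at the same place would cancel, matching j XOR j = 0). So the Nim-value is the XOR of the 1-indexed positions of the heads.
Face-up positions (1-indexed): [1, 4, 5, 6, 7]
XOR 0 with 1: 0 XOR 1 = 1
XOR 1 with 4: 1 XOR 4 = 5
XOR 5 with 5: 5 XOR 5 = 0
XOR 0 with 6: 0 XOR 6 = 6
XOR 6 with 7: 6 XOR 7 = 1
Nim-value = 1

1


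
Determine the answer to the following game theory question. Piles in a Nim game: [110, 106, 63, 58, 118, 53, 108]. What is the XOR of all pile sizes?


We need the XOR (exclusive or) of all pile sizes.
After XOR-ing pile 1 (size 110): 0 XOR 110 = 110
After XOR-ing pile 2 (size 106): 110 XOR 106 = 4
After XOR-ing pile 3 (size 63): 4 XOR 63 = 59
After XOR-ing pile 4 (size 58): 59 XOR 58 = 1
After XOR-ing pile 5 (size 118): 1 XOR 118 = 119
After XOR-ing pile 6 (size 53): 119 XOR 53 = 66
After XOR-ing pile 7 (size 108): 66 XOR 108 = 46
The Nim-value of this position is 46.

46


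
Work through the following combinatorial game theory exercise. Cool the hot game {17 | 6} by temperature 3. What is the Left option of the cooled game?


Original game: {17 | 6} (a switch {a | b} with a > b).
Cooling by t (for t below the temperature (a - b)/2 = 11/2) taxes each move by t: {a | b} cooled by t is {a - t | b + t}.
Cooling amount: t = 3
Cooled Left option: 17 - 3 = 14
Cooled Right option: 6 + 3 = 9
Cooled game: {14 | 9}
Left option = 14

14


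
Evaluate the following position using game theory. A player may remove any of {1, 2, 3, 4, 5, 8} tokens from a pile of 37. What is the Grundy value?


The subtraction set is S = {1, 2, 3, 4, 5, 8}.
G(k) = mex{ G(k - s) : s in S, s <= k }. We compute iteratively: G(0) = 0.
G(1) = mex({0}) = 1
G(2) = mex({0, 1}) = 2
G(3) = mex({0, 1, 2}) = 3
G(4) = mex({0, 1, 2, 3}) = 4
G(5) = mex({0, 1, 2, 3, 4}) = 5
G(6) = mex({1, 2, 3, 4, 5}) = 0
G(7) = mex({0, 2, 3, 4, 5}) = 1
G(8) = mex({0, 1, 3, 4, 5}) = 2
G(9) = mex({0, 1, 2, 4, 5}) = 3
G(10) = mex({0, 1, 2, 3, 5}) = 4
G(11) = mex({0, 1, 2, 3, 4}) = 5
G(12) = mex({1, 2, 3, 4, 5}) = 0
G(13) = mex({0, 2, 3, 4, 5}) = 1
Observe that G(6)..G(13) = 0, 1, 2, 3, 4, 5, 0, 1 repeats G(0)..G(7) = 0, 1, 2, 3, 4, 5, 0, 1.
For k >= max(S) = 8, G(k) is determined by the previous 8 values G(k-8)..G(k-1); a window of 8 consecutive values has recurred shifted by 6, so by induction G(k + 6) = G(k) for all k >= 0: the sequence is periodic from the start with period 6.
One period: G(0..5) = 0, 1, 2, 3, 4, 5.
37 mod 6 = 1, so G(37) = G(1) = 1.

1


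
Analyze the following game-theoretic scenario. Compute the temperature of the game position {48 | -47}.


The game is {48 | -47}, a switch {a | b} with numbers a > b.
Cooling {a | b} by t gives {a - t | b + t}, which stops being hot when a - t = b + t, i.e. at t = (a - b)/2. So the temperature of a switch is (a - b)/2.
Temperature = (Left option - Right option) / 2
= (48 - (-47)) / 2
= 95 / 2
= 95/2

95/2


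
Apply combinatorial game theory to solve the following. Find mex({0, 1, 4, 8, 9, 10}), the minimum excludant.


Set = {0, 1, 4, 8, 9, 10}
0 is in the set.
1 is in the set.
2 is NOT in the set. This is the mex.
mex = 2

2


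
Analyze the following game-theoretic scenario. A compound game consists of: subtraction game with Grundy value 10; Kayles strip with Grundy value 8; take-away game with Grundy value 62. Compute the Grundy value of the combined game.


By the Sprague-Grundy theorem, the Grundy value of a sum of games is the XOR of individual Grundy values.
subtraction game: Grundy value = 10. Running XOR: 0 XOR 10 = 10
Kayles strip: Grundy value = 8. Running XOR: 10 XOR 8 = 2
take-away game: Grundy value = 62. Running XOR: 2 XOR 62 = 60
The combined Grundy value is 60.

60


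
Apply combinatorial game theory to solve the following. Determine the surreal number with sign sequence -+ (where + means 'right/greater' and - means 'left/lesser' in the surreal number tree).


Sign expansion: -+
Rule: track bounds (lo, hi), initially (-inf, +inf). On '+', the current value becomes lo and we move to the simplest number in (value, hi): value + 1 if hi = +inf, otherwise the midpoint (value + hi)/2. On '-', the current value becomes hi and we move to value - 1 if lo = -inf, otherwise the midpoint (lo + value)/2.
Start at 0.
Step 1: sign = -, move left. Bounds: (-inf, 0). Value = -1
Step 2: sign = +, move right. Bounds: (-1, 0). Value = -1/2
The surreal number with sign expansion -+ is -1/2.

-1/2


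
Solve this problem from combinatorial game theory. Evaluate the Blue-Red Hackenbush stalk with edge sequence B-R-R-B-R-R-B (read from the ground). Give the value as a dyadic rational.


Edges (from ground): B-R-R-B-R-R-B
By Berlekamp's sign-expansion rule, a Blue-Red Hackenbush stalk has the value of the surreal number whose sign sequence is the edge sequence with B -> + and R -> -.
Sign sequence: +--+--+
Trace the sign expansion in the surreal number tree, starting from 0:
Edge 1: B (sign +) -> bounds (0, +inf), value = 1
Edge 2: R (sign -) -> bounds (0, 1), value = 1/2
Edge 3: R (sign -) -> bounds (0, 1/2), value = 1/4
Edge 4: B (sign +) -> bounds (1/4, 1/2), value = 3/8
Edge 5: R (sign -) -> bounds (1/4, 3/8), value = 5/16
Edge 6: R (sign -) -> bounds (1/4, 5/16), value = 9/32
Edge 7: B (sign +) -> bounds (9/32, 5/16), value = 19/64
Game value = 19/64

19/64


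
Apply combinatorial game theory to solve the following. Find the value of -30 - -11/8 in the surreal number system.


x = -30, y = -11/8
Converting to common denominator: 8
x = -240/8, y = -11/8
x - y = -30 - -11/8 = -229/8

-229/8


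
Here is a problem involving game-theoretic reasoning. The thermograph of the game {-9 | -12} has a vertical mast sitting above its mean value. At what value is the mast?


Game = {-9 | -12}, a switch {a | b} with numbers a > b.
Its thermograph has left wall a - t and right wall b + t, which meet at t = (a - b)/2, where both equal (a + b)/2. So the mast (mean value) is at (a + b)/2.
Mean = (-9 + (-12))/2 = -21/2 = -21/2

-21/2


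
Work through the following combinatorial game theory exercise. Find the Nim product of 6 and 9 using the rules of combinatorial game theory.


Nim multiplication is bilinear over XOR: (u XOR v) * w = (u*w) XOR (v*w).
So we split each operand into its bit components and XOR the pairwise Nim products.
6 = 2 + 4 (as XOR of powers of 2).
9 = 1 + 8 (as XOR of powers of 2).
Using the standard Nim-product table on single bits:
  2*2 = 3,   2*4 = 8,   2*8 = 12,
  4*4 = 6,   4*8 = 11,  8*8 = 13,
and  1*x = x (identity), k*l = l*k (commutative).
Pairwise Nim products:
  2 * 1 = 2
  2 * 8 = 12
  4 * 1 = 4
  4 * 8 = 11
XOR them: 2 XOR 12 XOR 4 XOR 11 = 1.
Result: 6 * 9 = 1 (in Nim).

1


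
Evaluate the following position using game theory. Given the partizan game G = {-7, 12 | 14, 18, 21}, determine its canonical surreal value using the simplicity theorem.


Left options: {-7, 12}, max = 12
Right options: {14, 18, 21}, min = 14
All options are numbers and max(Left) < min(Right), so by the simplicity theorem the value is the simplest (earliest-born) number strictly between 12 and 14.
The only integer strictly between 12 and 14 is 13.
No non-integer in the interval can be simpler: if x is a non-integer in the interval, then floor(x) or ceil(x) also lies in the interval (the interval contains an integer), and both are proper prefixes of x's sign expansion, i.e. born earlier. So the game value is 13.
Game value = 13

13


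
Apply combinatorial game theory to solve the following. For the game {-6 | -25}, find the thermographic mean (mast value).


Game = {-6 | -25}, a switch {a | b} with numbers a > b.
Its thermograph has left wall a - t and right wall b + t, which meet at t = (a - b)/2, where both equal (a + b)/2. So the mast (mean value) is at (a + b)/2.
Mean = (-6 + (-25))/2 = -31/2 = -31/2

-31/2


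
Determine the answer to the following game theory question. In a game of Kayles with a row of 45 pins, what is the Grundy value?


Kayles: a move removes 1 or 2 adjacent pins from a contiguous row.
Removing pins from a row of k leaves two independent rows (a, b) with a + b = k - 1 (one pin) or a + b = k - 2 (two pins); an end removal gives a = 0.
By Sprague-Grundy, G(k) = mex{ G(a) XOR G(b) } over all these splits. G(0) = 0.
G(1): splits (0,0):0^0=0 -> mex({0}) = 1
G(2): splits (0,1):0^1=1 (0,0):0^0=0 -> mex({0, 1}) = 2
G(3): splits (0,2):0^2=2 (1,1):1^1=0 (0,1):0^1=1 -> mex({0, 1, 2}) = 3
G(4): splits (0,3):0^3=3 (1,2):1^2=3 (0,2):0^2=2 (1,1):1^1=0 -> mex({0, 2, 3}) = 1
G(5): splits (0,4):0^1=1 (1,3):1^3=2 (2,2):2^2=0 (0,3):0^3=3 (1,2):1^2=3 -> mex({0, 1, 2, 3}) = 4
G(6) = mex({0, 1, 2, 4}) = 3
G(7) = mex({0, 1, 3, 4, 5}) = 2
G(8) = mex({0, 2, 3, 5, 6}) = 1
G(9) = mex({0, 1, 2, 3, 6, 7}) = 4
G(10) = mex({0, 1, 3, 4, 5, 7}) = 2
G(11) = mex({0, 1, 2, 3, 4, 5}) = 6
G(12) = mex({0, 1, 2, 3, 5, 6, 7}) = 4
G(13) = mex({0, 2, 3, 4, 6, 7}) = 1
G(14) = mex({0, 1, 4, 5, 6, 7}) = 2
G(15) = mex({0, 1, 2, 3, 4, 5, 6}) = 7
G(16) = mex({0, 2, 3, 5, 6, 7}) = 1
G(17) = mex({0, 1, 2, 3, 5, 6, 7}) = 4
G(18) = mex({0, 1, 2, 4, 5, 6}) = 3
G(19) = mex({0, 1, 3, 4, 5, 7}) = 2
G(20) = mex({0, 2, 3, 4, 5, 6, 7}) = 1
G(21) = mex({0, 1, 2, 3, 5, 6, 7}) = 4
G(22) = mex({0, 1, 2, 3, 4, 5, 7}) = 6
G(23) = mex({0, 1, 2, 3, 4, 5, 6}) = 7
G(24) = mex({0, 1, 2, 3, 5, 6, 7}) = 4
G(25) = mex({0, 2, 3, 4, 6, 7}) = 1
G(26) = mex({0, 1, 3, 4, 5, 6, 7}) = 2
G(27) = mex({0, 1, 2, 3, 4, 5, 6, 7}) = 8
G(28) = mex({0, 1, 2, 3, 4, 6, 7, 8}) = 5
G(29) = mex({0, 1, 2, 3, 5, 6, 7, 8, 9}) = 4
G(30) = mex({0, 1, 2, 3, 4, 5, 6, 9, 10}) = 7
G(31) = mex({0, 1, 3, 4, 5, 7, 10, 11}) = 2
G(32) = mex({0, 2, 3, 4, 5, 6, 7, 9, 11}) = 1
G(33) = mex({0, 1, 2, 3, 4, 5, 6, 7, 9, 12}) = 8
G(34) = mex({0, 1, 2, 3, 4, 5, 7, 8, 11, 12}) = 6
G(35) = mex({0, 1, 2, 3, 4, 5, 6, 8, 9, 10, 11}) = 7
G(36) = mex({0, 1, 2, 3, 5, 6, 7, 9, 10}) = 4
G(37) = mex({0, 2, 3, 4, 6, 7, 9, 10, 11, 12}) = 1
G(38) = mex({0, 1, 3, 4, 5, 6, 7, 9, 10, 11, 12}) = 2
G(39) = mex({0, 1, 2, 4, 5, 6, 7, 9, 10, 12, 14}) = 3
G(40) = mex({0, 2, 3, 4, 6, 7, 11, 12, 14}) = 1
G(41) = mex({0, 1, 2, 3, 5, 6, 7, 9, 10, 11, 12}) = 4
G(42) = mex({0, 1, 2, 3, 4, 5, 6, 9, 10}) = 7
G(43) = mex({0, 1, 3, 4, 5, 7, 9, 10, 12, 15}) = 2
G(44) = mex({0, 2, 3, 4, 5, 6, 7, 9, 10, 12, 15}) = 1
G(45) = mex({0, 1, 2, 3, 4, 5, 6, 7, 9, 10, 12, 14}) = 8
Therefore G(45) = 8.

8


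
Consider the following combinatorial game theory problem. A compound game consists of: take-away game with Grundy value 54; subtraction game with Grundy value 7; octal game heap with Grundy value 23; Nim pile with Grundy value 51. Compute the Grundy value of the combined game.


By the Sprague-Grundy theorem, the Grundy value of a sum of games is the XOR of individual Grundy values.
take-away game: Grundy value = 54. Running XOR: 0 XOR 54 = 54
subtraction game: Grundy value = 7. Running XOR: 54 XOR 7 = 49
octal game heap: Grundy value = 23. Running XOR: 49 XOR 23 = 38
Nim pile: Grundy value = 51. Running XOR: 38 XOR 51 = 21
The combined Grundy value is 21.

21


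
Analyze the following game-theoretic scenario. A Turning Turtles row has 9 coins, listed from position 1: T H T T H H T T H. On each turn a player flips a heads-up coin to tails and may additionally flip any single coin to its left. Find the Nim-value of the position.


Coins: T H T T H H T T H
Key fact: a single head at position k behaves exactly like a Nim heap of size k (turning it to T and optionally flipping a coin at j < k corresponds to moving the heap from k to j, or to 0), and heads combine as a disjunctive sum (two heads at the same place would cancel, matching j XOR j = 0). So the Nim-value is the XOR of the 1-indexed positions of the heads.
Face-up positions (1-indexed): [2, 5, 6, 9]
XOR 0 with 2: 0 XOR 2 = 2
XOR 2 with 5: 2 XOR 5 = 7
XOR 7 with 6: 7 XOR 6 = 1
XOR 1 with 9: 1 XOR 9 = 8
Nim-value = 8

8


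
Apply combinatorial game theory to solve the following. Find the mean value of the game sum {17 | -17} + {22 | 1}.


G1 = {17 | -17}, G2 = {22 | 1}
Each is a switch {a | b} with numbers a > b; its mean value is (a + b)/2, and mean value is additive over game sums: m(G1 + G2) = m(G1) + m(G2).
Mean of G1 = (17 + (-17))/2 = 0/2 = 0
Mean of G2 = (22 + (1))/2 = 23/2 = 23/2
Mean of G1 + G2 = 0 + 23/2 = 23/2

23/2


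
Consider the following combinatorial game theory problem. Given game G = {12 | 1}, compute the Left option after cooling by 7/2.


Original game: {12 | 1} (a switch {a | b} with a > b).
Cooling by t (for t below the temperature (a - b)/2 = 11/2) taxes each move by t: {a | b} cooled by t is {a - t | b + t}.
Cooling amount: t = 7/2
Cooled Left option: 12 - 7/2 = 17/2
Cooled Right option: 1 + 7/2 = 9/2
Cooled game: {17/2 | 9/2}
Left option = 17/2

17/2


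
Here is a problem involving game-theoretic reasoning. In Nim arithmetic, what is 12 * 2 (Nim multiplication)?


Nim multiplication is bilinear over XOR: (u XOR v) * w = (u*w) XOR (v*w).
So we split each operand into its bit components and XOR the pairwise Nim products.
12 = 4 + 8 (as XOR of powers of 2).
2 = 2 (as XOR of powers of 2).
Using the standard Nim-product table on single bits:
  2*2 = 3,   2*4 = 8,   2*8 = 12,
  4*4 = 6,   4*8 = 11,  8*8 = 13,
and  1*x = x (identity), k*l = l*k (commutative).
Pairwise Nim products:
  4 * 2 = 8
  8 * 2 = 12
XOR them: 8 XOR 12 = 4.
Result: 12 * 2 = 4 (in Nim).

4


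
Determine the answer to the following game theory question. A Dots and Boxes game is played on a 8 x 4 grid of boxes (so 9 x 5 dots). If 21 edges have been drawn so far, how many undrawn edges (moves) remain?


Grid: 8 x 4 boxes, i.e. 9 rows and 5 columns of dots.
Horizontal edges: (rows + 1) * cols = 9 * 4 = 36
Vertical edges: rows * (cols + 1) = 8 * 5 = 40
Total edges: 36 + 40 = 76
Edges drawn: 21
Remaining: 76 - 21 = 55

55


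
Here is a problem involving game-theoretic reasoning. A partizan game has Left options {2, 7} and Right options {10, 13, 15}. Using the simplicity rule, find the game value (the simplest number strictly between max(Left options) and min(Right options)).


Left options: {2, 7}, max = 7
Right options: {10, 13, 15}, min = 10
All options are numbers and max(Left) < min(Right), so by the simplicity theorem the value is the simplest (earliest-born) number strictly between 7 and 10.
Integers 8 through 9 all lie strictly between 7 and 10.
Among integers, the simplest (lowest birthday = smallest |n|; 0 is born on day 0, +-n on day n) is 8.
No non-integer in the interval can be simpler: if x is a non-integer in the interval, then floor(x) or ceil(x) also lies in the interval (the interval contains an integer), and both are proper prefixes of x's sign expansion, i.e. born earlier. So the game value is 8.
Game value = 8

8


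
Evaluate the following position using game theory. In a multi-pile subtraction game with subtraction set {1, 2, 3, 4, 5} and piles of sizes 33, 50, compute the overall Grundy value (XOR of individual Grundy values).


Subtraction set: {1, 2, 3, 4, 5}
For this subtraction set, G(n) = n mod 6 (period = max + 1 = 6).
Pile 1 (size 33): G(33) = 33 mod 6 = 3
Pile 2 (size 50): G(50) = 50 mod 6 = 2
Total Grundy value = XOR of all: 3 XOR 2 = 1

1


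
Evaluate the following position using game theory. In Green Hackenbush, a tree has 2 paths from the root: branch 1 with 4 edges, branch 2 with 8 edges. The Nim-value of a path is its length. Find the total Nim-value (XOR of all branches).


The tree has 2 branches from the ground vertex.
In Green Hackenbush, the Nim-value of a simple path of length k is k.
Branch 1: length 4, Nim-value = 4
Branch 2: length 8, Nim-value = 8
Total Nim-value = XOR of all branch values:
0 XOR 4 = 4
4 XOR 8 = 12
Nim-value of the tree = 12

12


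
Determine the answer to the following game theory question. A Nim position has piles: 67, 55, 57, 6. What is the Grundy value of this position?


We need the XOR (exclusive or) of all pile sizes.
After XOR-ing pile 1 (size 67): 0 XOR 67 = 67
After XOR-ing pile 2 (size 55): 67 XOR 55 = 116
After XOR-ing pile 3 (size 57): 116 XOR 57 = 77
After XOR-ing pile 4 (size 6): 77 XOR 6 = 75
The Nim-value of this position is 75.

75


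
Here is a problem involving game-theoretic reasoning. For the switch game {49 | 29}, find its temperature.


The game is {49 | 29}, a switch {a | b} with numbers a > b.
Cooling {a | b} by t gives {a - t | b + t}, which stops being hot when a - t = b + t, i.e. at t = (a - b)/2. So the temperature of a switch is (a - b)/2.
Temperature = (Left option - Right option) / 2
= (49 - (29)) / 2
= 20 / 2
= 10

10


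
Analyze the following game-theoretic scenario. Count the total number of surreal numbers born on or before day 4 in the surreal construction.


Day 0: {|} = 0 is born. Count = 1.
Day n: the number of surreal numbers born by day n is 2^(n+1) - 1.
By day 0: 2^1 - 1 = 1
By day 1: 2^2 - 1 = 3
By day 2: 2^3 - 1 = 7
By day 3: 2^4 - 1 = 15
By day 4: 2^5 - 1 = 31
By day 4: 31 surreal numbers.

31


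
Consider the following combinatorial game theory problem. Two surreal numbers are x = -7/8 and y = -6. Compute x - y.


x = -7/8, y = -6
Converting to common denominator: 8
x = -7/8, y = -48/8
x - y = -7/8 - -6 = 41/8

41/8


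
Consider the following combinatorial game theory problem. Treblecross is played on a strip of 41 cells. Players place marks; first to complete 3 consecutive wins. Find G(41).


Treblecross: place X on empty cells; 3-in-a-row wins.
Playing within two cells of an existing X lets the opponent win at once, so sensible play treats the cells i-2..i+2 around each X as dead. The player left with no safe cell loses, so this is a normal-play take-away game on strips of safe cells.
Placing X at cell i (0-indexed) of a strip of k safe cells leaves independent strips of sizes max(0, i-2) and max(0, k-i-3). Hence G(k) = mex{ G(max(0,i-2)) XOR G(max(0,k-i-3)) : 0 <= i < k }, with G(0) = 0.
G(1): splits (0,0):0^0=0 -> mex({0}) = 1
G(2): splits (0,0):0^0=0 -> mex({0}) = 1
G(3): splits (0,0):0^0=0 -> mex({0}) = 1
G(4): splits (0,1):0^1=1 (0,0):0^0=0 -> mex({0, 1}) = 2
G(5): splits (0,2):0^1=1 (0,1):0^1=1 (0,0):0^0=0 -> mex({0, 1}) = 2
G(6) = mex({1}) = 0
G(7) = mex({0, 1, 2}) = 3
G(8) = mex({0, 1, 2}) = 3
G(9) = mex({0, 2}) = 1
G(10) = mex({0, 2, 3}) = 1
G(11) = mex({0, 3}) = 1
G(12) = mex({1, 3}) = 0
G(13) = mex({0, 1, 2, 3}) = 4
G(14) = mex({0, 1, 2}) = 3
G(15) = mex({0, 1, 2}) = 3
G(16) = mex({0, 1, 2, 4}) = 3
G(17) = mex({0, 1, 3, 4}) = 2
G(18) = mex({0, 1, 3, 4}) = 2
G(19) = mex({0, 1, 3, 5}) = 2
G(20) = mex({0, 1, 2, 3, 5}) = 4
G(21) = mex({0, 1, 2, 3, 5}) = 4
G(22) = mex({1, 2, 6}) = 0
G(23) = mex({0, 1, 2, 3, 4, 6}) = 5
G(24) = mex({0, 1, 2, 3, 4}) = 5
G(25) = mex({0, 1, 3, 4, 7}) = 2
G(26) = mex({0, 1, 3, 4, 5, 7}) = 2
G(27) = mex({0, 1, 3, 5}) = 2
G(28) = mex({0, 1, 2, 5}) = 3
G(29) = mex({0, 1, 2, 4, 5, 6}) = 3
G(30) = mex({1, 2, 4, 6}) = 0
G(31) = mex({0, 1, 2, 3, 4, 6}) = 5
G(32) = mex({1, 2, 3, 4, 7}) = 0
G(33) = mex({0, 3, 7}) = 1
G(34) = mex({0, 2, 3, 5, 7}) = 1
G(35) = mex({0, 2, 3, 5, 6}) = 1
G(36) = mex({0, 1, 2, 5, 6}) = 3
G(37) = mex({0, 1, 2, 4, 5, 6}) = 3
G(38) = mex({0, 1, 2, 4}) = 3
G(39) = mex({0, 1, 2, 3, 4, 7}) = 5
G(40) = mex({0, 1, 2, 3, 4, 5, 7}) = 6
G(41) = mex({0, 1, 2, 3, 5, 7}) = 4
Therefore G(41) = 4.

4


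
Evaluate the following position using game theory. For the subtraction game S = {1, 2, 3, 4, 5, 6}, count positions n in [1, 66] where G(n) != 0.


Subtraction set S = {1, 2, 3, 4, 5, 6}, so G(n) = n mod 7.
G(n) = 0 when n is a multiple of 7.
Multiples of 7 in [1, 66]: 9
N-positions (nonzero Grundy) = 66 - 9 = 57

57


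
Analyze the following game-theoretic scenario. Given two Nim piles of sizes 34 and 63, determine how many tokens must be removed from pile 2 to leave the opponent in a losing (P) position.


Piles: 34 and 63
Current XOR: 34 XOR 63 = 29 (non-zero, so this is an N-position).
To make the XOR zero, we need to find a move that balances the piles.
For pile 2 (size 63): target = 63 XOR 29 = 34
We reduce pile 2 from 63 to 34.
Tokens removed: 63 - 34 = 29
Verification: 34 XOR 34 = 0

29


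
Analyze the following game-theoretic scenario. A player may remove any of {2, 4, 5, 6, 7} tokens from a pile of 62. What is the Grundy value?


The subtraction set is S = {2, 4, 5, 6, 7}.
G(k) = mex{ G(k - s) : s in S, s <= k }. We compute iteratively: G(0) = 0.
G(1) = mex({}) = 0
G(2) = mex({0}) = 1
G(3) = mex({0}) = 1
G(4) = mex({0, 1}) = 2
G(5) = mex({0, 1}) = 2
G(6) = mex({0, 1, 2}) = 3
G(7) = mex({0, 1, 2}) = 3
G(8) = mex({0, 1, 2, 3}) = 4
G(9) = mex({1, 2, 3}) = 0
G(10) = mex({1, 2, 3, 4}) = 0
G(11) = mex({0, 2, 3}) = 1
G(12) = mex({0, 2, 3, 4}) = 1
G(13) = mex({0, 1, 3, 4}) = 2
G(14) = mex({0, 1, 3, 4}) = 2
G(15) = mex({0, 1, 2, 4}) = 3
Observe that G(9)..G(15) = 0, 0, 1, 1, 2, 2, 3 repeats G(0)..G(6) = 0, 0, 1, 1, 2, 2, 3.
For k >= max(S) = 7, G(k) is determined by the previous 7 values G(k-7)..G(k-1); a window of 7 consecutive values has recurred shifted by 9, so by induction G(k + 9) = G(k) for all k >= 0: the sequence is periodic from the start with period 9.
One period: G(0..8) = 0, 0, 1, 1, 2, 2, 3, 3, 4.
62 mod 9 = 8, so G(62) = G(8) = 4.

4
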